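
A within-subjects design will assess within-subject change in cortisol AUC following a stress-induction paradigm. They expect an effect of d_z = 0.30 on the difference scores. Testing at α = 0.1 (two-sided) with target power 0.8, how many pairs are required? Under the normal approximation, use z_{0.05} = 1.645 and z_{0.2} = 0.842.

n = 69 pairs

For a paired (one-sample on differences) test: n = ((z_{α/2} + z_β) / d)².
z_{α/2} + z_β = 1.645 + 0.842 = 2.487.
n = (2.487 / 0.30)² = 8.290² = 68.72.
Round up.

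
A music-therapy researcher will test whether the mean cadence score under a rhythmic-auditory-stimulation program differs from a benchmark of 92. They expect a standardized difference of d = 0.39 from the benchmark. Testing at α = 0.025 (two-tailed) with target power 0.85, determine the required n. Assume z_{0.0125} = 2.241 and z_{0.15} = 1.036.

n = 71

For a one-sample test: n = ((z_{α/2} + z_β) / d)².
z_{α/2} + z_β = 2.241 + 1.036 = 3.277.
n = (3.277 / 0.39)² = 8.403² = 70.60.
Round up.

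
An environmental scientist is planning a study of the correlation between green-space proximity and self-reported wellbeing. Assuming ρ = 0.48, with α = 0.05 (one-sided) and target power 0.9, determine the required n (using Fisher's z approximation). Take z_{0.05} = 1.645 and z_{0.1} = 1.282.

Fisher's z: C = ½·ln((1+r)/(1−r)) = ½·ln(2.8462) = 0.5230.
n = ((z_{α} + z_β)/C)² + 3.
(1.645 + 1.282) / 0.5230 = 2.927 / 0.5230 = 5.597.
n = 5.597² + 3 = 31.32 + 3 = 34.3.
Round up.

n = 35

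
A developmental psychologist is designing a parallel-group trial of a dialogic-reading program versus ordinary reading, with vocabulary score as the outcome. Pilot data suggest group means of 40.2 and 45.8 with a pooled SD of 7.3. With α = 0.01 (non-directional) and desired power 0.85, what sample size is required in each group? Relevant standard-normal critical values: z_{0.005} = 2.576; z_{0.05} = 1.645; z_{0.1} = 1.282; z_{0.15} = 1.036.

n = 45 per group

Cohen's d = |M₁ − M₂| / SD_pooled = |40.2 − 45.8| / 7.3 = 5.6 / 7.3 = 0.767.
For two independent groups with equal n: n = 2·((z_{α/2} + z_β) / d)².
z_{α/2} + z_β = 2.576 + 1.036 = 3.612.
n = 2 × (3.612 / 0.767)² = 2 × 4.709² = 2 × 22.18 = 44.4.
Round up to the next whole participant.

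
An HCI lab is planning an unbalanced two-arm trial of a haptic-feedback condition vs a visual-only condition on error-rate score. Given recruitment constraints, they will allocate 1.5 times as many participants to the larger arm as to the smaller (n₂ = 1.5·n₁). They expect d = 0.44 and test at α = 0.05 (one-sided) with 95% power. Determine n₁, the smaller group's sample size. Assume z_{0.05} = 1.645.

n₁ = 94

With allocation ratio k = n₂/n₁ = 1.5, Var(x̄₁−x̄₂) = σ²(1/n₁ + 1/(k·n₁)) = σ²·(k+1)/(k·n₁).
So n₁ = (1 + 1/k)·((z_{α} + z_β)/d)² = 1.667 × (3.290/0.44)².
n₁ = 1.667 × 55.91 = 93.2.
Round up: n₁ = 94, giving n₂ = 1.5 × 94 = 141.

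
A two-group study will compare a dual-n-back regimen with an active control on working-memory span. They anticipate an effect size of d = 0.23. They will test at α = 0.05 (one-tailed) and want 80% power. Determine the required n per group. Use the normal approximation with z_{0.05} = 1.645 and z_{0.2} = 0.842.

For two independent groups with equal n: n = 2·((z_{α} + z_β) / d)².
z_{α} + z_β = 1.645 + 0.842 = 2.487.
n = 2 × (2.487 / 0.23)² = 2 × 10.813² = 2 × 116.92 = 233.8.
Round up to the next whole participant.

n = 234 per group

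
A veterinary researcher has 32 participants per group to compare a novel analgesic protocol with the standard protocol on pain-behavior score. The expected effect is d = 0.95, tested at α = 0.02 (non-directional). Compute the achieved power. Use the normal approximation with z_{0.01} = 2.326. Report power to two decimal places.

power ≈ 0.93

For two equal groups, power = Φ(d·√(n/2) − z_{α/2}).
d·√(n/2) = 0.95 × √(32/2) = 0.95 × 4.000 = 3.800.
z_β = 3.800 − 2.326 = 1.474.
Power = Φ(1.474) = 0.930.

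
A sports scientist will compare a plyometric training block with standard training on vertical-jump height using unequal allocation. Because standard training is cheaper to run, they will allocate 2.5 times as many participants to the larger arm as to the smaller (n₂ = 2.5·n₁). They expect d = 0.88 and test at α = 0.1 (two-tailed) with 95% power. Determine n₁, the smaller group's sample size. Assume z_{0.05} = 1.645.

n₁ = 20

With allocation ratio k = n₂/n₁ = 2.5, Var(x̄₁−x̄₂) = σ²(1/n₁ + 1/(k·n₁)) = σ²·(k+1)/(k·n₁).
So n₁ = (1 + 1/k)·((z_{α/2} + z_β)/d)² = 1.400 × (3.290/0.88)².
n₁ = 1.400 × 13.98 = 19.6.
Round up: n₁ = 20, giving n₂ = 2.5 × 20 = 50.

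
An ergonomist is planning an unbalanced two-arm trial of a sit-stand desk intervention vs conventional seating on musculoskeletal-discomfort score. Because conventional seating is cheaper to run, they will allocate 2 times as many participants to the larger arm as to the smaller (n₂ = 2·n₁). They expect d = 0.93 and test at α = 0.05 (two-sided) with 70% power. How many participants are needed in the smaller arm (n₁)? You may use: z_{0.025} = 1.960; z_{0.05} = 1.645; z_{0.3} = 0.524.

n₁ = 11

With allocation ratio k = n₂/n₁ = 2, Var(x̄₁−x̄₂) = σ²(1/n₁ + 1/(k·n₁)) = σ²·(k+1)/(k·n₁).
So n₁ = (1 + 1/k)·((z_{α/2} + z_β)/d)² = 1.500 × (2.484/0.93)².
n₁ = 1.500 × 7.13 = 10.7.
Round up: n₁ = 11, giving n₂ = 2 × 11 = 22.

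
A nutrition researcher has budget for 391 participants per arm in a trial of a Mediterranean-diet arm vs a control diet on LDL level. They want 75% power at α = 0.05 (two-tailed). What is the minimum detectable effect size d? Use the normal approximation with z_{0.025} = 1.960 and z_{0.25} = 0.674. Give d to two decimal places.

For two independent groups of n = 391 each: d_min = (z_{α/2} + z_β)·√(2/n).
z-sum = 1.960 + 0.674 = 2.634.
d_min = 2.634 × √(2/391) = 2.634 × 0.0715 = 0.188.

d_min ≈ 0.19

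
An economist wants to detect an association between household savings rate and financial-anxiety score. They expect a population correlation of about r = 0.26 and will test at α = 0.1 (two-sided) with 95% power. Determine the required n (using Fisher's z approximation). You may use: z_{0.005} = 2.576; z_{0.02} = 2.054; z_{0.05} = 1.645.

n = 156

Fisher's z: C = ½·ln((1+r)/(1−r)) = ½·ln(1.7027) = 0.2661.
n = ((z_{α/2} + z_β)/C)² + 3.
(1.645 + 1.645) / 0.2661 = 3.290 / 0.2661 = 12.364.
n = 12.364² + 3 = 152.86 + 3 = 155.9.
Round up.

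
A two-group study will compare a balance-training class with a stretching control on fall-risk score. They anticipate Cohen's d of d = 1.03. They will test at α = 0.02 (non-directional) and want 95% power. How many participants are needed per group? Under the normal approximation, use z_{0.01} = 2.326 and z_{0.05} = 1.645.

n = 30 per group

For two independent groups with equal n: n = 2·((z_{α/2} + z_β) / d)².
z_{α/2} + z_β = 2.326 + 1.645 = 3.971.
n = 2 × (3.971 / 1.03)² = 2 × 3.855² = 2 × 14.86 = 29.7.
Round up to the next whole participant.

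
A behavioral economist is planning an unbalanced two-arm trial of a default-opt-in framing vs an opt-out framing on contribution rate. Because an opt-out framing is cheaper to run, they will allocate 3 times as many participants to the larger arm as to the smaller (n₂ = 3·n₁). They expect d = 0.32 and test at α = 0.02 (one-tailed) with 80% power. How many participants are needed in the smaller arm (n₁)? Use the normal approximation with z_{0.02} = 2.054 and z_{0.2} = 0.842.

With allocation ratio k = n₂/n₁ = 3, Var(x̄₁−x̄₂) = σ²(1/n₁ + 1/(k·n₁)) = σ²·(k+1)/(k·n₁).
So n₁ = (1 + 1/k)·((z_{α} + z_β)/d)² = 1.333 × (2.896/0.32)².
n₁ = 1.333 × 81.90 = 109.2.
Round up: n₁ = 110, giving n₂ = 3 × 110 = 330.

n₁ = 110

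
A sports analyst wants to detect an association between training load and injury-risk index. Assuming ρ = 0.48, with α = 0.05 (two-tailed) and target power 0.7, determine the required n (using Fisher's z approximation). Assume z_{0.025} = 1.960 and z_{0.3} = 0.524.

Fisher's z: C = ½·ln((1+r)/(1−r)) = ½·ln(2.8462) = 0.5230.
n = ((z_{α/2} + z_β)/C)² + 3.
(1.960 + 0.524) / 0.5230 = 2.484 / 0.5230 = 4.750.
n = 4.750² + 3 = 22.56 + 3 = 25.6.
Round up.

n = 26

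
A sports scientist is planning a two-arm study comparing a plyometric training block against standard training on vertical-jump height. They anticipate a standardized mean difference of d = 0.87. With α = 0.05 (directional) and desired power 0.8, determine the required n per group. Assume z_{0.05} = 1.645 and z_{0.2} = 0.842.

n = 17 per group

For two independent groups with equal n: n = 2·((z_{α} + z_β) / d)².
z_{α} + z_β = 1.645 + 0.842 = 2.487.
n = 2 × (2.487 / 0.87)² = 2 × 2.859² = 2 × 8.17 = 16.3.
Round up to the next whole participant.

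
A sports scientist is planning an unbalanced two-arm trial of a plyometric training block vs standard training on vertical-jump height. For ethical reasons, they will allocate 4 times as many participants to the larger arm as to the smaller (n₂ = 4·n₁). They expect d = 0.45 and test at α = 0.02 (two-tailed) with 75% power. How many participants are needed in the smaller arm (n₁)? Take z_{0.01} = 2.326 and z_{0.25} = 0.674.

n₁ = 56

With allocation ratio k = n₂/n₁ = 4, Var(x̄₁−x̄₂) = σ²(1/n₁ + 1/(k·n₁)) = σ²·(k+1)/(k·n₁).
So n₁ = (1 + 1/k)·((z_{α/2} + z_β)/d)² = 1.250 × (3.000/0.45)².
n₁ = 1.250 × 44.44 = 55.6.
Round up: n₁ = 56, giving n₂ = 4 × 56 = 224.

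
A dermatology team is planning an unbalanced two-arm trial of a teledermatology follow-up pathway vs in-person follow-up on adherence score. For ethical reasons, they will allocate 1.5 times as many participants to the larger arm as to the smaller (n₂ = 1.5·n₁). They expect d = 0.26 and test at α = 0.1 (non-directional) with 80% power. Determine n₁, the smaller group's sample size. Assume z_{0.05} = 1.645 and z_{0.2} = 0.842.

n₁ = 153

With allocation ratio k = n₂/n₁ = 1.5, Var(x̄₁−x̄₂) = σ²(1/n₁ + 1/(k·n₁)) = σ²·(k+1)/(k·n₁).
So n₁ = (1 + 1/k)·((z_{α/2} + z_β)/d)² = 1.667 × (2.487/0.26)².
n₁ = 1.667 × 91.50 = 152.5.
Round up: n₁ = 153, giving n₂ = ⌈1.5 × 153⌉ = ⌈229.5⌉ = 230.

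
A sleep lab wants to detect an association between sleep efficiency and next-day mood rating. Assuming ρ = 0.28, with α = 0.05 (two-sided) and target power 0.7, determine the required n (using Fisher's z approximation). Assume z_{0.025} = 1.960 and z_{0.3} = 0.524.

Fisher's z: C = ½·ln((1+r)/(1−r)) = ½·ln(1.7778) = 0.2877.
n = ((z_{α/2} + z_β)/C)² + 3.
(1.960 + 0.524) / 0.2877 = 2.484 / 0.2877 = 8.634.
n = 8.634² + 3 = 74.55 + 3 = 77.5.
Round up.

n = 78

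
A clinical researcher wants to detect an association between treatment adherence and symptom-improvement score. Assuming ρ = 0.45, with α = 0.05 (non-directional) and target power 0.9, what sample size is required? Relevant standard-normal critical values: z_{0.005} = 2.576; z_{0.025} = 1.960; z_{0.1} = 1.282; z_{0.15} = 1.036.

n = 48

Fisher's z: C = ½·ln((1+r)/(1−r)) = ½·ln(2.6364) = 0.4847.
n = ((z_{α/2} + z_β)/C)² + 3.
(1.960 + 1.282) / 0.4847 = 3.242 / 0.4847 = 6.689.
n = 6.689² + 3 = 44.74 + 3 = 47.7.
Round up.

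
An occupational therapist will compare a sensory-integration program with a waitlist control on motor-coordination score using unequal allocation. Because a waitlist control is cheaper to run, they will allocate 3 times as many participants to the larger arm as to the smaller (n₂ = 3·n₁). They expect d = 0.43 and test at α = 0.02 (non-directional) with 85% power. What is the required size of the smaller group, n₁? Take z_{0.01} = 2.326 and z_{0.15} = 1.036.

n₁ = 82

With allocation ratio k = n₂/n₁ = 3, Var(x̄₁−x̄₂) = σ²(1/n₁ + 1/(k·n₁)) = σ²·(k+1)/(k·n₁).
So n₁ = (1 + 1/k)·((z_{α/2} + z_β)/d)² = 1.333 × (3.362/0.43)².
n₁ = 1.333 × 61.13 = 81.5.
Round up: n₁ = 82, giving n₂ = 3 × 82 = 246.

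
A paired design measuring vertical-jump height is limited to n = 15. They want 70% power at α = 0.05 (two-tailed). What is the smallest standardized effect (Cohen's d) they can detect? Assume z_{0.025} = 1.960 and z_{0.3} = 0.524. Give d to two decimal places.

d_min ≈ 0.64

For a single sample (or paired design) of n = 15: d_min = (z_{α/2} + z_β)/√n.
z-sum = 1.960 + 0.524 = 2.484.
d_min = 2.484 / √15 = 2.484 / 3.873 = 0.641.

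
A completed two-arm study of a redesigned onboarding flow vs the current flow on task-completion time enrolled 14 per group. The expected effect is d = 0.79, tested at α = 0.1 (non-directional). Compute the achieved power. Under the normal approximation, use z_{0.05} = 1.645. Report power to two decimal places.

power ≈ 0.67

For two equal groups, power = Φ(d·√(n/2) − z_{α/2}).
d·√(n/2) = 0.79 × √(14/2) = 0.79 × 2.646 = 2.090.
z_β = 2.090 − 1.645 = 0.445.
Power = Φ(0.445) = 0.672.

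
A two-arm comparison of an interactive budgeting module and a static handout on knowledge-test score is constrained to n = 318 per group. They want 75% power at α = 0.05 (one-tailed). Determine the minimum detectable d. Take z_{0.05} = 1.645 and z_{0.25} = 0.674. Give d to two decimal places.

For two independent groups of n = 318 each: d_min = (z_{α} + z_β)·√(2/n).
z-sum = 1.645 + 0.674 = 2.319.
d_min = 2.319 × √(2/318) = 2.319 × 0.0793 = 0.184.

d_min ≈ 0.18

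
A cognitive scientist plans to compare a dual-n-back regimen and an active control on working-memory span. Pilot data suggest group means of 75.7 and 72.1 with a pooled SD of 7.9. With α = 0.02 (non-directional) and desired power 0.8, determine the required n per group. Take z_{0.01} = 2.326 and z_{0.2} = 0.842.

n = 97 per group

Cohen's d = |M₁ − M₂| / SD_pooled = |75.7 − 72.1| / 7.9 = 3.6 / 7.9 = 0.456.
For two independent groups with equal n: n = 2·((z_{α/2} + z_β) / d)².
z_{α/2} + z_β = 2.326 + 0.842 = 3.168.
n = 2 × (3.168 / 0.456)² = 2 × 6.947² = 2 × 48.27 = 96.5.
Round up to the next whole participant.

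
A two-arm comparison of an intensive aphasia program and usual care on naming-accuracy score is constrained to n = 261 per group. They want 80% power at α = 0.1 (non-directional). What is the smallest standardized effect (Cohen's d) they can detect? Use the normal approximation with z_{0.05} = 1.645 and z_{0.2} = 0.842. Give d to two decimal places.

d_min ≈ 0.22

For two independent groups of n = 261 each: d_min = (z_{α/2} + z_β)·√(2/n).
z-sum = 1.645 + 0.842 = 2.487.
d_min = 2.487 × √(2/261) = 2.487 × 0.0875 = 0.218.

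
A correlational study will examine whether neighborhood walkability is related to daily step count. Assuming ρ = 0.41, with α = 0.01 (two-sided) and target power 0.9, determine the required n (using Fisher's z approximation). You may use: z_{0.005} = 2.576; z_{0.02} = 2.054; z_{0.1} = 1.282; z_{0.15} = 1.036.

Fisher's z: C = ½·ln((1+r)/(1−r)) = ½·ln(2.3898) = 0.4356.
n = ((z_{α/2} + z_β)/C)² + 3.
(2.576 + 1.282) / 0.4356 = 3.858 / 0.4356 = 8.857.
n = 8.857² + 3 = 78.44 + 3 = 81.4.
Round up.

n = 82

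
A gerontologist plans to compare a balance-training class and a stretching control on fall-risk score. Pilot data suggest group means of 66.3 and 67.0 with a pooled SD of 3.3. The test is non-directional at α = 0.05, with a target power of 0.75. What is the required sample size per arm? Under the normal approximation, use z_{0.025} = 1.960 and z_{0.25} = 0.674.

n = 309 per group

Cohen's d = |M₁ − M₂| / SD_pooled = |66.3 − 67.0| / 3.3 = 0.7 / 3.3 = 0.212.
For two independent groups with equal n: n = 2·((z_{α/2} + z_β) / d)².
z_{α/2} + z_β = 1.960 + 0.674 = 2.634.
n = 2 × (2.634 / 0.212)² = 2 × 12.425² = 2 × 154.37 = 308.7.
Round up to the next whole participant.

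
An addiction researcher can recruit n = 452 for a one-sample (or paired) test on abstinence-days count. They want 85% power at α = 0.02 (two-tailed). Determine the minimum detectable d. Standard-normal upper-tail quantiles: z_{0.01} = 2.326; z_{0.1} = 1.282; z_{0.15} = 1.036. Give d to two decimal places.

For a single sample (or paired design) of n = 452: d_min = (z_{α/2} + z_β)/√n.
z-sum = 2.326 + 1.036 = 3.362.
d_min = 3.362 / √452 = 3.362 / 21.260 = 0.158.

d_min ≈ 0.16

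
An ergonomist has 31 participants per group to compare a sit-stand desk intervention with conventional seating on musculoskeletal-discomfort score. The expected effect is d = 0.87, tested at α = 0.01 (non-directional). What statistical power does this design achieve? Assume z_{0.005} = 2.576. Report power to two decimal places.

For two equal groups, power = Φ(d·√(n/2) − z_{α/2}).
d·√(n/2) = 0.87 × √(31/2) = 0.87 × 3.937 = 3.425.
z_β = 3.425 − 2.576 = 0.849.
Power = Φ(0.849) = 0.802.

power ≈ 0.80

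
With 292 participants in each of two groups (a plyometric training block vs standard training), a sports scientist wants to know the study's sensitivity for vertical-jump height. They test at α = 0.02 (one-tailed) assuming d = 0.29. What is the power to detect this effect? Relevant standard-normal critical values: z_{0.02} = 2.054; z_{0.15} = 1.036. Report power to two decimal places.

For two equal groups, power = Φ(d·√(n/2) − z_{α}).
d·√(n/2) = 0.29 × √(292/2) = 0.29 × 12.083 = 3.504.
z_β = 3.504 − 2.054 = 1.450.
Power = Φ(1.450) = 0.926.

power ≈ 0.93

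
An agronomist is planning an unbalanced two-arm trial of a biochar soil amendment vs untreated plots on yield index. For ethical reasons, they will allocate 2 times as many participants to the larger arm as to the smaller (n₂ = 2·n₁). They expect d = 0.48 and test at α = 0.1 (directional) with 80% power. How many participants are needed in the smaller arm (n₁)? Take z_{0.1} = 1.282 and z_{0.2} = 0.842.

n₁ = 30

With allocation ratio k = n₂/n₁ = 2, Var(x̄₁−x̄₂) = σ²(1/n₁ + 1/(k·n₁)) = σ²·(k+1)/(k·n₁).
So n₁ = (1 + 1/k)·((z_{α} + z_β)/d)² = 1.500 × (2.124/0.48)².
n₁ = 1.500 × 19.58 = 29.4.
Round up: n₁ = 30, giving n₂ = 2 × 30 = 60.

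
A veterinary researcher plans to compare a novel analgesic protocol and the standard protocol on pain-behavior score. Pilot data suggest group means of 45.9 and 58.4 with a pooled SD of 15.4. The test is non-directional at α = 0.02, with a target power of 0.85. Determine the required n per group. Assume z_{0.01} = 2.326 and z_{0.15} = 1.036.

n = 35 per group

Cohen's d = |M₁ − M₂| / SD_pooled = |45.9 − 58.4| / 15.4 = 12.5 / 15.4 = 0.812.
For two independent groups with equal n: n = 2·((z_{α/2} + z_β) / d)².
z_{α/2} + z_β = 2.326 + 1.036 = 3.362.
n = 2 × (3.362 / 0.812)² = 2 × 4.140² = 2 × 17.14 = 34.3.
Round up to the next whole participant.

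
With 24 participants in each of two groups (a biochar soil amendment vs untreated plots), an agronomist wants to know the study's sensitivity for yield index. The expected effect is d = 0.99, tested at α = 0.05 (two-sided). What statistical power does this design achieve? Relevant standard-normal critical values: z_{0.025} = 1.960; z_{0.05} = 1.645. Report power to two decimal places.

For two equal groups, power = Φ(d·√(n/2) − z_{α/2}).
d·√(n/2) = 0.99 × √(24/2) = 0.99 × 3.464 = 3.429.
z_β = 3.429 − 1.960 = 1.469.
Power = Φ(1.469) = 0.929.

power ≈ 0.93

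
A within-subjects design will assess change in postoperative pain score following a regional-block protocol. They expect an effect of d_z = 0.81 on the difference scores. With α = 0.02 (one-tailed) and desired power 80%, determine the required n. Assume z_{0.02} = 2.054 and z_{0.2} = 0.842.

n = 13 pairs

For a paired (one-sample on differences) test: n = ((z_{α} + z_β) / d)².
z_{α} + z_β = 2.054 + 0.842 = 2.896.
n = (2.896 / 0.81)² = 3.575² = 12.78.
Round up.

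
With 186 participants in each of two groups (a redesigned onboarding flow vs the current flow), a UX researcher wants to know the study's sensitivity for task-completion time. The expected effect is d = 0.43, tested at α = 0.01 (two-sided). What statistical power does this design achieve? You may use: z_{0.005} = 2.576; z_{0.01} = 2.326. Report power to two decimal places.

For two equal groups, power = Φ(d·√(n/2) − z_{α/2}).
d·√(n/2) = 0.43 × √(186/2) = 0.43 × 9.644 = 4.147.
z_β = 4.147 − 2.576 = 1.571.
Power = Φ(1.571) = 0.942.

power ≈ 0.94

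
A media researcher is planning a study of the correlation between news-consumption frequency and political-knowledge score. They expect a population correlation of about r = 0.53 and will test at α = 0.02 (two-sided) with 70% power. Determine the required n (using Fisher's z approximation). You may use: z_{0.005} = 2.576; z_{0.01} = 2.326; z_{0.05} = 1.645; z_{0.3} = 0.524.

n = 27

Fisher's z: C = ½·ln((1+r)/(1−r)) = ½·ln(3.2553) = 0.5901.
n = ((z_{α/2} + z_β)/C)² + 3.
(2.326 + 0.524) / 0.5901 = 2.850 / 0.5901 = 4.830.
n = 4.830² + 3 = 23.33 + 3 = 26.3.
Round up.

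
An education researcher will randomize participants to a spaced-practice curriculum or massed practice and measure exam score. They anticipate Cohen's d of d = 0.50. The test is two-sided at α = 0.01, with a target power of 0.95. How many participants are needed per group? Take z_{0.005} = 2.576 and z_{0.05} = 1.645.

For two independent groups with equal n: n = 2·((z_{α/2} + z_β) / d)².
z_{α/2} + z_β = 2.576 + 1.645 = 4.221.
n = 2 × (4.221 / 0.50)² = 2 × 8.442² = 2 × 71.27 = 142.5.
Round up to the next whole participant.

n = 143 per group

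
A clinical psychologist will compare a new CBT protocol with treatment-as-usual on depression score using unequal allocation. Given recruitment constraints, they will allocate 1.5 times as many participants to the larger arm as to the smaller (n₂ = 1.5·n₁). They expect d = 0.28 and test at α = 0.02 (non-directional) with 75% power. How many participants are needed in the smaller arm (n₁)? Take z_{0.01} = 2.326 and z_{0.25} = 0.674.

n₁ = 192

With allocation ratio k = n₂/n₁ = 1.5, Var(x̄₁−x̄₂) = σ²(1/n₁ + 1/(k·n₁)) = σ²·(k+1)/(k·n₁).
So n₁ = (1 + 1/k)·((z_{α/2} + z_β)/d)² = 1.667 × (3.000/0.28)².
n₁ = 1.667 × 114.80 = 191.3.
Round up: n₁ = 192, giving n₂ = 1.5 × 192 = 288.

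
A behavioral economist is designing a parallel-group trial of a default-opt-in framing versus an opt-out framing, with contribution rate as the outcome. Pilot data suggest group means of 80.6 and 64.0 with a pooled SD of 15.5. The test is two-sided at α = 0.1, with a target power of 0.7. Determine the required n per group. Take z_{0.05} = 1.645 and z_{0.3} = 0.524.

Cohen's d = |M₁ − M₂| / SD_pooled = |80.6 − 64.0| / 15.5 = 16.6 / 15.5 = 1.071.
For two independent groups with equal n: n = 2·((z_{α/2} + z_β) / d)².
z_{α/2} + z_β = 1.645 + 0.524 = 2.169.
n = 2 × (2.169 / 1.071)² = 2 × 2.025² = 2 × 4.10 = 8.2.
Round up to the next whole participant.

n = 9 per group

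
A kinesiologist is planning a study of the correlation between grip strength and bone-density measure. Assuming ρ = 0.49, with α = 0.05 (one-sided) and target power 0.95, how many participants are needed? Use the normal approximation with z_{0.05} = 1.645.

Fisher's z: C = ½·ln((1+r)/(1−r)) = ½·ln(2.9216) = 0.5361.
n = ((z_{α} + z_β)/C)² + 3.
(1.645 + 1.645) / 0.5361 = 3.290 / 0.5361 = 6.137.
n = 6.137² + 3 = 37.66 + 3 = 40.7.
Round up.

n = 41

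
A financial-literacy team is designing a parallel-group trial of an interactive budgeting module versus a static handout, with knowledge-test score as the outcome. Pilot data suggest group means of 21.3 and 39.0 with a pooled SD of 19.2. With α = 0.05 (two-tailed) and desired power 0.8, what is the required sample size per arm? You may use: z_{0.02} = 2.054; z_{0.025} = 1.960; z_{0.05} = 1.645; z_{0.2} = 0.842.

n = 19 per group

Cohen's d = |M₁ − M₂| / SD_pooled = |21.3 − 39.0| / 19.2 = 17.7 / 19.2 = 0.922.
For two independent groups with equal n: n = 2·((z_{α/2} + z_β) / d)².
z_{α/2} + z_β = 1.960 + 0.842 = 2.802.
n = 2 × (2.802 / 0.922)² = 2 × 3.039² = 2 × 9.24 = 18.5.
Round up to the next whole participant.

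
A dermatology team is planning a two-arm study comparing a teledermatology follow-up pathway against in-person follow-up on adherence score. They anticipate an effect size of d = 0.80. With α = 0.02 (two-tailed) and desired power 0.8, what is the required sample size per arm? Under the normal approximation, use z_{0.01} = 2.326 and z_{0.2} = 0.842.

For two independent groups with equal n: n = 2·((z_{α/2} + z_β) / d)².
z_{α/2} + z_β = 2.326 + 0.842 = 3.168.
n = 2 × (3.168 / 0.80)² = 2 × 3.960² = 2 × 15.68 = 31.4.
Round up to the next whole participant.

n = 32 per group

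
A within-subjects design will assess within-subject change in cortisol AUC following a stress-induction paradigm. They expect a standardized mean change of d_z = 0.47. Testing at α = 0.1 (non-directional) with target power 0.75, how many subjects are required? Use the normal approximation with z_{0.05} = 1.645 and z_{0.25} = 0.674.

For a paired (one-sample on differences) test: n = ((z_{α/2} + z_β) / d)².
z_{α/2} + z_β = 1.645 + 0.674 = 2.319.
n = (2.319 / 0.47)² = 4.934² = 24.34.
Round up.

n = 25 pairs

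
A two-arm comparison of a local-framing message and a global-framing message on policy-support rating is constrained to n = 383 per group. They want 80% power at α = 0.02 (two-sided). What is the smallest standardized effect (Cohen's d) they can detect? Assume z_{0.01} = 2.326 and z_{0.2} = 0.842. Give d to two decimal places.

For two independent groups of n = 383 each: d_min = (z_{α/2} + z_β)·√(2/n).
z-sum = 2.326 + 0.842 = 3.168.
d_min = 3.168 × √(2/383) = 3.168 × 0.0723 = 0.229.

d_min ≈ 0.23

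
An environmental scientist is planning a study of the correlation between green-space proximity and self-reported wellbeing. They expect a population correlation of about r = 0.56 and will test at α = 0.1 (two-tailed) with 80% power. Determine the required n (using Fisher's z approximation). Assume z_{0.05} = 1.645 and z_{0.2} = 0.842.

n = 19

Fisher's z: C = ½·ln((1+r)/(1−r)) = ½·ln(3.5455) = 0.6328.
n = ((z_{α/2} + z_β)/C)² + 3.
(1.645 + 0.842) / 0.6328 = 2.487 / 0.6328 = 3.930.
n = 3.930² + 3 = 15.45 + 3 = 18.4.
Round up.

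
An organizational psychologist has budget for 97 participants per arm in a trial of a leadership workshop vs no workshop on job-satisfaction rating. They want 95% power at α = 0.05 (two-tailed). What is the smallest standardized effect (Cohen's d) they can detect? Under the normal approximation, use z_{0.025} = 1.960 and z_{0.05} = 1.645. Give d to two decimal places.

d_min ≈ 0.52

For two independent groups of n = 97 each: d_min = (z_{α/2} + z_β)·√(2/n).
z-sum = 1.960 + 1.645 = 3.605.
d_min = 3.605 × √(2/97) = 3.605 × 0.1436 = 0.518.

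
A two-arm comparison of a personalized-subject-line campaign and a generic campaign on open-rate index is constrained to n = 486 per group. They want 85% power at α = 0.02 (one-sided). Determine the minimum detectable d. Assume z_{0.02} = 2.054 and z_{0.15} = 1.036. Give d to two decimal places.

For two independent groups of n = 486 each: d_min = (z_{α} + z_β)·√(2/n).
z-sum = 2.054 + 1.036 = 3.090.
d_min = 3.090 × √(2/486) = 3.090 × 0.0642 = 0.198.

d_min ≈ 0.20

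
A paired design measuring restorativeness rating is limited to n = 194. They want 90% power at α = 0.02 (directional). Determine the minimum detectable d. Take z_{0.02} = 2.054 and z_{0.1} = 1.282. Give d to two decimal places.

d_min ≈ 0.24

For a single sample (or paired design) of n = 194: d_min = (z_{α} + z_β)/√n.
z-sum = 2.054 + 1.282 = 3.336.
d_min = 3.336 / √194 = 3.336 / 13.928 = 0.240.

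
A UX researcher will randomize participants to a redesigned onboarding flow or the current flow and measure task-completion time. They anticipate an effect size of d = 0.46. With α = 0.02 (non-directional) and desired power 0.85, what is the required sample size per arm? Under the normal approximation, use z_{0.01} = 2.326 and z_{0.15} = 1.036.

n = 107 per group

For two independent groups with equal n: n = 2·((z_{α/2} + z_β) / d)².
z_{α/2} + z_β = 2.326 + 1.036 = 3.362.
n = 2 × (3.362 / 0.46)² = 2 × 7.309² = 2 × 53.42 = 106.8.
Round up to the next whole participant.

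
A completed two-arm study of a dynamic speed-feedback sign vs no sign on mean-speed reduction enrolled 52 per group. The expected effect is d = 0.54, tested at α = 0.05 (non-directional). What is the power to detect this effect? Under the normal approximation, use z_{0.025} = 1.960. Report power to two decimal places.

power ≈ 0.79

For two equal groups, power = Φ(d·√(n/2) − z_{α/2}).
d·√(n/2) = 0.54 × √(52/2) = 0.54 × 5.099 = 2.753.
z_β = 2.753 − 1.960 = 0.793.
Power = Φ(0.793) = 0.786.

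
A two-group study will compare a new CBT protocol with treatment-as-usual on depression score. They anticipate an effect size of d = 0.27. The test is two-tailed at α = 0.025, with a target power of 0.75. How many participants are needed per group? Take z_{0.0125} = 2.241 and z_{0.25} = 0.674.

n = 234 per group

For two independent groups with equal n: n = 2·((z_{α/2} + z_β) / d)².
z_{α/2} + z_β = 2.241 + 0.674 = 2.915.
n = 2 × (2.915 / 0.27)² = 2 × 10.796² = 2 × 116.56 = 233.1.
Round up to the next whole participant.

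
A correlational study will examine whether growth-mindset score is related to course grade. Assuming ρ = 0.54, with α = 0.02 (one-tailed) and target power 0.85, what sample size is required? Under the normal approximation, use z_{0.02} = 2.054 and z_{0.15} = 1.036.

n = 30

Fisher's z: C = ½·ln((1+r)/(1−r)) = ½·ln(3.3478) = 0.6042.
n = ((z_{α} + z_β)/C)² + 3.
(2.054 + 1.036) / 0.6042 = 3.090 / 0.6042 = 5.114.
n = 5.114² + 3 = 26.16 + 3 = 29.2.
Round up.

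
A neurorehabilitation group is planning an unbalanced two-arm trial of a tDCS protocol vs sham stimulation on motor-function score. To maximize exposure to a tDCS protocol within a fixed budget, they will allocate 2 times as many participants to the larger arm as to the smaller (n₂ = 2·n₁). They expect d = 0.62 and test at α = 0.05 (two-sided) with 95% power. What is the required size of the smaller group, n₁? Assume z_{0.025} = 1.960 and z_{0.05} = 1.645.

n₁ = 51

With allocation ratio k = n₂/n₁ = 2, Var(x̄₁−x̄₂) = σ²(1/n₁ + 1/(k·n₁)) = σ²·(k+1)/(k·n₁).
So n₁ = (1 + 1/k)·((z_{α/2} + z_β)/d)² = 1.500 × (3.605/0.62)².
n₁ = 1.500 × 33.81 = 50.7.
Round up: n₁ = 51, giving n₂ = 2 × 51 = 102.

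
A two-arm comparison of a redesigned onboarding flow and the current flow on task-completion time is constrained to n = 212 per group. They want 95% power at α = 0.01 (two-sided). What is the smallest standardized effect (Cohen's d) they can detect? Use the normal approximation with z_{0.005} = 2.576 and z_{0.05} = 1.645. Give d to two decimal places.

For two independent groups of n = 212 each: d_min = (z_{α/2} + z_β)·√(2/n).
z-sum = 2.576 + 1.645 = 4.221.
d_min = 4.221 × √(2/212) = 4.221 × 0.0971 = 0.410.

d_min ≈ 0.41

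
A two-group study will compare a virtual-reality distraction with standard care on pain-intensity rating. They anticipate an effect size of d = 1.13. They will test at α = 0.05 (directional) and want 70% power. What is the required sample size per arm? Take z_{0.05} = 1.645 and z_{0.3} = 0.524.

n = 8 per group

For two independent groups with equal n: n = 2·((z_{α} + z_β) / d)².
z_{α} + z_β = 1.645 + 0.524 = 2.169.
n = 2 × (2.169 / 1.13)² = 2 × 1.919² = 2 × 3.68 = 7.4.
Round up to the next whole participant.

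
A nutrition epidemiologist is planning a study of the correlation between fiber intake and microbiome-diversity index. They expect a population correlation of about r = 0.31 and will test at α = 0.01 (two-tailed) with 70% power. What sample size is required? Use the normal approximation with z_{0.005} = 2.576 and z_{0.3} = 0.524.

n = 97

Fisher's z: C = ½·ln((1+r)/(1−r)) = ½·ln(1.8986) = 0.3205.
n = ((z_{α/2} + z_β)/C)² + 3.
(2.576 + 0.524) / 0.3205 = 3.100 / 0.3205 = 9.672.
n = 9.672² + 3 = 93.56 + 3 = 96.6.
Round up.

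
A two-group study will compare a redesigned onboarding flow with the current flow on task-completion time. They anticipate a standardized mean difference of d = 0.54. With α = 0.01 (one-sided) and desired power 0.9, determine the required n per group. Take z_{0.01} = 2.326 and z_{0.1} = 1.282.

n = 90 per group

For two independent groups with equal n: n = 2·((z_{α} + z_β) / d)².
z_{α} + z_β = 2.326 + 1.282 = 3.608.
n = 2 × (3.608 / 0.54)² = 2 × 6.681² = 2 × 44.64 = 89.3.
Round up to the next whole participant.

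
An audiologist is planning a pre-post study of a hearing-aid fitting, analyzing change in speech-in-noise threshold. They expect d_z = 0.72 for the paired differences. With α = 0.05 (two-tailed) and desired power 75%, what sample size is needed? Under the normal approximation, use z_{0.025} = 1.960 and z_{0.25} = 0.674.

n = 14 pairs

For a paired (one-sample on differences) test: n = ((z_{α/2} + z_β) / d)².
z_{α/2} + z_β = 1.960 + 0.674 = 2.634.
n = (2.634 / 0.72)² = 3.658² = 13.38.
Round up.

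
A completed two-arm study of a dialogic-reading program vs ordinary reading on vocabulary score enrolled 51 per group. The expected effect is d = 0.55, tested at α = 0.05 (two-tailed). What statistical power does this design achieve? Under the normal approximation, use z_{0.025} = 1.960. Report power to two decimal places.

For two equal groups, power = Φ(d·√(n/2) − z_{α/2}).
d·√(n/2) = 0.55 × √(51/2) = 0.55 × 5.050 = 2.777.
z_β = 2.777 − 1.960 = 0.817.
Power = Φ(0.817) = 0.793.

power ≈ 0.79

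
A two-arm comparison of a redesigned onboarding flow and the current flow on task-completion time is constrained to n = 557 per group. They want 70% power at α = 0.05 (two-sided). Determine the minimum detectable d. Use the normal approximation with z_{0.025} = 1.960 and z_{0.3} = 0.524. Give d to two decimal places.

For two independent groups of n = 557 each: d_min = (z_{α/2} + z_β)·√(2/n).
z-sum = 1.960 + 0.524 = 2.484.
d_min = 2.484 × √(2/557) = 2.484 × 0.0599 = 0.149.

d_min ≈ 0.15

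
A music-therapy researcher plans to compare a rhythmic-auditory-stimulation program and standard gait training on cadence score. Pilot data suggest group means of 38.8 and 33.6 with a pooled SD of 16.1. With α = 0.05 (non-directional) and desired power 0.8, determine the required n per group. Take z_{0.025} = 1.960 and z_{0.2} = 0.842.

n = 151 per group

Cohen's d = |M₁ − M₂| / SD_pooled = |38.8 − 33.6| / 16.1 = 5.2 / 16.1 = 0.323.
For two independent groups with equal n: n = 2·((z_{α/2} + z_β) / d)².
z_{α/2} + z_β = 1.960 + 0.842 = 2.802.
n = 2 × (2.802 / 0.323)² = 2 × 8.675² = 2 × 75.25 = 150.5.
Round up to the next whole participant.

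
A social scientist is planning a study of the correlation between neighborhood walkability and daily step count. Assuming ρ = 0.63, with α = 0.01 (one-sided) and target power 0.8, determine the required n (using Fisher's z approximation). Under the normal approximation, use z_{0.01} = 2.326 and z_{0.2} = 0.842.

n = 22

Fisher's z: C = ½·ln((1+r)/(1−r)) = ½·ln(4.4054) = 0.7414.
n = ((z_{α} + z_β)/C)² + 3.
(2.326 + 0.842) / 0.7414 = 3.168 / 0.7414 = 4.273.
n = 4.273² + 3 = 18.26 + 3 = 21.3.
Round up.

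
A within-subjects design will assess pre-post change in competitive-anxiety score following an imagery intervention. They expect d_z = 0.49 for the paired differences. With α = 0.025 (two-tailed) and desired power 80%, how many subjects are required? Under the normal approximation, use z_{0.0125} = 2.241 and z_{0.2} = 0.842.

For a paired (one-sample on differences) test: n = ((z_{α/2} + z_β) / d)².
z_{α/2} + z_β = 2.241 + 0.842 = 3.083.
n = (3.083 / 0.49)² = 6.292² = 39.59.
Round up.

n = 40 pairs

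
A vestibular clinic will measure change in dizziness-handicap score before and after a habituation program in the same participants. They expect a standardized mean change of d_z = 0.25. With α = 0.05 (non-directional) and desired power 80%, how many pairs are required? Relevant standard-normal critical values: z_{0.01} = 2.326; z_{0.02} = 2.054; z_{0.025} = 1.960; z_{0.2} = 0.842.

For a paired (one-sample on differences) test: n = ((z_{α/2} + z_β) / d)².
z_{α/2} + z_β = 1.960 + 0.842 = 2.802.
n = (2.802 / 0.25)² = 11.208² = 125.62.
Round up.

n = 126 pairs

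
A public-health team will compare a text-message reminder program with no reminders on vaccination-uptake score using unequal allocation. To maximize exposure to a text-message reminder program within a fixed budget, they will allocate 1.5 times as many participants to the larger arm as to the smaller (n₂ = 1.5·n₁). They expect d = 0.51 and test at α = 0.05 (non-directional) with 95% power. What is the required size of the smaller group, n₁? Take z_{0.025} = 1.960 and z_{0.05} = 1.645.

n₁ = 84

With allocation ratio k = n₂/n₁ = 1.5, Var(x̄₁−x̄₂) = σ²(1/n₁ + 1/(k·n₁)) = σ²·(k+1)/(k·n₁).
So n₁ = (1 + 1/k)·((z_{α/2} + z_β)/d)² = 1.667 × (3.605/0.51)².
n₁ = 1.667 × 49.97 = 83.3.
Round up: n₁ = 84, giving n₂ = 1.5 × 84 = 126.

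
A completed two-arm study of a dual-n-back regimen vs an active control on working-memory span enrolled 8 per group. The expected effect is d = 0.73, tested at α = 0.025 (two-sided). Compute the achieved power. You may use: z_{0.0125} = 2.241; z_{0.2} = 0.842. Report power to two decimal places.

For two equal groups, power = Φ(d·√(n/2) − z_{α/2}).
d·√(n/2) = 0.73 × √(8/2) = 0.73 × 2.000 = 1.460.
z_β = 1.460 − 2.241 = -0.781.
Power = Φ(-0.781) = 0.217.

power ≈ 0.22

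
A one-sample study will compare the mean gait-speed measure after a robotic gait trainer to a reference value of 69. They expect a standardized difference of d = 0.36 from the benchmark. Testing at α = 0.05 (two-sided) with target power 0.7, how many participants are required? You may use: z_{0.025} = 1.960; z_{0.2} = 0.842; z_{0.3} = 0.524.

n = 48

For a one-sample test: n = ((z_{α/2} + z_β) / d)².
z_{α/2} + z_β = 1.960 + 0.524 = 2.484.
n = (2.484 / 0.36)² = 6.900² = 47.61.
Round up.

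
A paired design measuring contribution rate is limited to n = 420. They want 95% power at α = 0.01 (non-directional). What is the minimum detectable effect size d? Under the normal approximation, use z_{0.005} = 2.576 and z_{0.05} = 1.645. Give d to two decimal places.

d_min ≈ 0.21

For a single sample (or paired design) of n = 420: d_min = (z_{α/2} + z_β)/√n.
z-sum = 2.576 + 1.645 = 4.221.
d_min = 4.221 / √420 = 4.221 / 20.494 = 0.206.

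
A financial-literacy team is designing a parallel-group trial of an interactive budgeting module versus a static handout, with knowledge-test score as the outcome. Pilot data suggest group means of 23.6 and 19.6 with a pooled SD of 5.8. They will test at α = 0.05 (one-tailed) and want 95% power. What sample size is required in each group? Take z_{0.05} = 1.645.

Cohen's d = |M₁ − M₂| / SD_pooled = |23.6 − 19.6| / 5.8 = 4.0 / 5.8 = 0.690.
For two independent groups with equal n: n = 2·((z_{α} + z_β) / d)².
z_{α} + z_β = 1.645 + 1.645 = 3.290.
n = 2 × (3.290 / 0.690)² = 2 × 4.768² = 2 × 22.73 = 45.5.
Round up to the next whole participant.

n = 46 per group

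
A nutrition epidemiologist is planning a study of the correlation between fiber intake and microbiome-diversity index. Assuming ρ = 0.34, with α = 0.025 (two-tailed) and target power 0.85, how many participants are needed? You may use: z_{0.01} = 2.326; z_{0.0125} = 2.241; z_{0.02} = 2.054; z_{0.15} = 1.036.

n = 89

Fisher's z: C = ½·ln((1+r)/(1−r)) = ½·ln(2.0303) = 0.3541.
n = ((z_{α/2} + z_β)/C)² + 3.
(2.241 + 1.036) / 0.3541 = 3.277 / 0.3541 = 9.254.
n = 9.254² + 3 = 85.64 + 3 = 88.6.
Round up.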